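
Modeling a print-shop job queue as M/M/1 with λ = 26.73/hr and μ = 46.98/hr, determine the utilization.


ρ = λ/μ = 26.73/46.98 = 0.5690

Final: 0.5690


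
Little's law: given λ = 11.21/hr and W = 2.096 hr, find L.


L = λW = 11.21·2.096 = 23.4962

Final: 23.4962


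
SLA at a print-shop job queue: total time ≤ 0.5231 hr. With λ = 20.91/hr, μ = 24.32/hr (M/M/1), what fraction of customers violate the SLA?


W ~ Exponential(μ−λ) for M/M/1.
μ − λ = 24.32 − 20.91 = 3.4100
P(W > t) = e^{−(μ−λ)t} = e^{−1.7838} = 0.168003

Final: 0.168003


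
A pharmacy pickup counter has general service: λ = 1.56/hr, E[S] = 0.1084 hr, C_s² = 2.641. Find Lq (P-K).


ρ = λ·E[S] = 1.56·0.1084 = 0.1691
Lq = ρ²(1+C_s²)/(2(1−ρ)) = 0.02860·(1+2.641)/(2·0.8309)
= 0.02860·3.6410/1.6618 = 0.06265

Final: 0.06265


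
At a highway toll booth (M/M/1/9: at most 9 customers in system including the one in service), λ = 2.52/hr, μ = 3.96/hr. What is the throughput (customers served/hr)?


ρ = 0.6364; P_K = (1−ρ)ρ^9/(1−ρ^10) = 0.006292
λ_eff = λ(1 − P_K) = 2.52·(1 − 0.006292) = 2.52·0.993708 = 2.5041 /hr

Final: 2.5041 /hr


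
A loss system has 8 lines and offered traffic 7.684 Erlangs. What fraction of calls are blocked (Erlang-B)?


B(c,a) = (a^c/c!) / Σ_{k=0}^{c} a^k/k!
a^8/8! = 301.424345
Σ terms (k=0..8): 1.00000 + 7.68400 + 29.52193 + 75.61550 + 145.25737 + 223.23153 + 285.88518 + 313.82024 + 301.42435 = 1383.440097
B = 301.424345/1383.440097 = 0.217880

Final: 0.217880


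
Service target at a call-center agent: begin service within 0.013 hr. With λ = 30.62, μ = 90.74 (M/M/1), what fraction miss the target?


ρ = 30.62/90.74 = 0.3374
P(Wq > t) = ρ·e^{−(μ−λ)t} = 0.3374·e^{−0.7816}
= 0.3374·0.457691 = 0.154447

Final: 0.154447


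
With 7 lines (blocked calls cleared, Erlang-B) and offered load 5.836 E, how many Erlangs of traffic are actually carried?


B(7,5.836) = 0.174370 (Erlang-B)
Carried load = a(1 − B) = 5.836·(1 − 0.174370) = 5.836·0.825630 = 4.8184 E

Final: 4.8184 Erlangs


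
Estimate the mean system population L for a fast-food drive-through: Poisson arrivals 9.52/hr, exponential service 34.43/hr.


ρ = λ/μ = 9.52/34.43 = 0.2765
L = ρ/(1−ρ) = 0.2765/(1 − 0.2765) = 0.2765/0.7235 = 0.3822

Final: 0.3822


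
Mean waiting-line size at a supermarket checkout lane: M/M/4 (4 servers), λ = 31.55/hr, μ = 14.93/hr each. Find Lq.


a = λ/μ = 2.1132; ρ = a/4 = 0.5283
P₀ = 0.115204
Lq = P₀·a^c·ρ / (c!·(1−ρ)²) = 0.115204·19.94152·0.5283/(24·0.22250)
= 0.22728

Final: 0.22728


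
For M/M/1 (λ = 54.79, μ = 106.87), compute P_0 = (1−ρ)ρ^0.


ρ = 54.79/106.87 = 0.5127
P_n = (1−ρ)·ρ^n = (1 − 0.5127)·0.5127^0 = 0.4873·1.000000 = 0.487321

Final: 0.487321


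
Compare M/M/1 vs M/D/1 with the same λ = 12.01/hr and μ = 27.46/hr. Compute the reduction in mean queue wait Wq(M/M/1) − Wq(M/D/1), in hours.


ρ = 12.01/27.46 = 0.4374
Wq(M/M/1) = ρ/(μ−λ) = 0.4374/15.45 = 0.02831 hr
Wq(M/D/1) = ρ/(2(μ−λ)) = 0.01415 hr
Savings = 0.02831 − 0.01415 = 0.01415 hr

Final: 0.01415 hr


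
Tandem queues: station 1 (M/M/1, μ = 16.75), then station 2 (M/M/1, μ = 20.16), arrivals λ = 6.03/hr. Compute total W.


Each node sees arrival rate λ = 6.03/hr (tandem ⇒ throughput preserved).
W₁ = 1/(μ₁−λ) = 1/(16.75−6.03) = 0.09328 hr
W₂ = 1/(μ₂−λ) = 1/(20.16−6.03) = 0.07077 hr
W_total = W₁ + W₂ = 0.09328 + 0.07077 = 0.16405 hr

Final: 0.16405 hr


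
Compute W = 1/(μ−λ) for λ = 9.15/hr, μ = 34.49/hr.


W = 1/(μ−λ) = 1/(34.49 − 9.15) = 1/25.34 = 0.03946 hr

Final: 0.03946 hr


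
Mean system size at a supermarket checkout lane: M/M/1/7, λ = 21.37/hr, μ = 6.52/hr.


ρ = 21.37/6.52 = 3.2776
L = ρ[1 − (K+1)ρ^K + Kρ^(K+1)] / [(1−ρ)(1−ρ^(K+1))]
Numerator: 3.2776·(1 − 8·4063.483354 + 7·13318.502957) = 199025.017342
Denominator: (-2.2776)·(-13317.502957) = 30332.042777
L = 199025.017342/30332.042777 = 6.5615

Final: 6.5615


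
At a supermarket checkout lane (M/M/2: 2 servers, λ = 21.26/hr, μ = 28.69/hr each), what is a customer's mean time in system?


a = 0.7410; ρ = 0.3705; P₀ = 0.459308
Lq = P₀·a^c·ρ/(c!(1−ρ)²) = 0.11791
Wq = Lq/λ = 0.11791/21.26 = 0.005546 hr
W = Wq + 1/μ = 0.005546 + 0.03486 = 0.04040 hr

Final: 0.04040 hr


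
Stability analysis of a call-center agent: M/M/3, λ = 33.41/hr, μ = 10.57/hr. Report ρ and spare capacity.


Total capacity cμ = 3·10.57 = 31.71/hr
ρ = λ/(cμ) = 33.41/31.71 = 1.0536
Stable ⇔ ρ < 1: NO
Spare capacity = cμ − λ = 31.71 − 33.41 = -1.70/hr

Final: ρ = 1.0536; unstable; margin = -1.70/hr


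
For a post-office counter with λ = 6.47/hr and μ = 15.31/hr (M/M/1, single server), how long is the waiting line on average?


ρ = 6.47/15.31 = 0.4226
Lq = ρ²/(1−ρ) = 0.1786/0.5774 = 0.3093

Final: 0.3093


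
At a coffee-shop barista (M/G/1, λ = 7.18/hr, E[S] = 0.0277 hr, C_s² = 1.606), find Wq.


ρ = λ·E[S] = 7.18·0.0277 = 0.1989
E[S²] = E[S]²(1+C_s²) = 0.0277²·(1+1.606) = 0.002000
Wq = λ·E[S²]/(2(1−ρ)) = 7.18·0.002000/(2·0.8011) = 0.008961 hr

Final: 0.008961 hr


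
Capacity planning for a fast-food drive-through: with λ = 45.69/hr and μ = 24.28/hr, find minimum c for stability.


Stability requires cμ > λ ⇔ c > λ/μ.
λ/μ = 45.69/24.28 = 1.8818
Minimum integer c = ⌊1.8818⌋ + 1 = 2
Check: 2·24.28 = 48.56 > 45.69, while 1·24.28 = 24.28 ≤ 45.69

Final: 2 servers


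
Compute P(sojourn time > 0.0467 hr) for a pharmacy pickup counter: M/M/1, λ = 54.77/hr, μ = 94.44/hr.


W ~ Exponential(μ−λ) for M/M/1.
μ − λ = 94.44 − 54.77 = 39.6700
P(W > t) = e^{−(μ−λ)t} = e^{−1.8526} = 0.156831

Final: 0.156831


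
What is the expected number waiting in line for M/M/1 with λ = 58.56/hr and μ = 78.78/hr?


ρ = 58.56/78.78 = 0.7433
Lq = ρ²/(1−ρ) = 0.5525/0.2567 = 2.1528

Final: 2.1528


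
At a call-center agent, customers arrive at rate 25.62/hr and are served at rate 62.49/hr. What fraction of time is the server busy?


ρ = λ/μ = 25.62/62.49 = 0.4100

Final: 0.4100


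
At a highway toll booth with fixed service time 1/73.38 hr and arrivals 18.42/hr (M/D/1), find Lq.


ρ = 18.42/73.38 = 0.2510
M/D/1: Lq = ρ²/(2(1−ρ)) = 0.06301/(2·0.7490) = 0.04207

Final: 0.04207


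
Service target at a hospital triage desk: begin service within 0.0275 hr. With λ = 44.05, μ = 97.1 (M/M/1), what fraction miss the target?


ρ = 44.05/97.1 = 0.4537
P(Wq > t) = ρ·e^{−(μ−λ)t} = 0.4537·e^{−1.4589}
= 0.4537·0.232498 = 0.105474

Final: 0.105474


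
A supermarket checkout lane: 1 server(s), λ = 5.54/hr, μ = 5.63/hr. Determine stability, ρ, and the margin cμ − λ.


Total capacity cμ = 1·5.63 = 5.63/hr
ρ = λ/(cμ) = 5.54/5.63 = 0.9840
Stable ⇔ ρ < 1: YES
Spare capacity = cμ − λ = 5.63 − 5.54 = 0.09/hr

Final: ρ = 0.9840; stable; margin = 0.09/hr


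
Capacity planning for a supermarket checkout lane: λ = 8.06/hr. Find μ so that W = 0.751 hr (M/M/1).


W = 1/(μ−λ) ⇒ μ − λ = 1/W = 1/0.751 = 1.3316
μ = λ + 1/W = 8.06 + 1.3316 = 9.3916 per hr

Final: 9.3916 /hr


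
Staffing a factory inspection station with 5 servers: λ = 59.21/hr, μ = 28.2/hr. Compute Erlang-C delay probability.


a = λ/μ = 2.0996; ρ = a/5 = 0.4199
P₀ = 0.121320 (from M/M/c formula)
C(c,a) = [a^c/(c!(1−ρ))]·P₀ = [40.80654/(120·0.5801)]·0.121320
= 0.58623·0.121320 = 0.071122

Final: 0.071122


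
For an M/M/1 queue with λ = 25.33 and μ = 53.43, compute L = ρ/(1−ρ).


ρ = λ/μ = 25.33/53.43 = 0.4741
L = ρ/(1−ρ) = 0.4741/(1 − 0.4741) = 0.4741/0.5259 = 0.9014

Final: 0.9014


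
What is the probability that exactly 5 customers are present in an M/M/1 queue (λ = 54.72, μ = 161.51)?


ρ = 54.72/161.51 = 0.3388
P_n = (1−ρ)·ρ^n = (1 − 0.3388)·0.3388^5 = 0.6612·0.004464 = 0.002952

Final: 0.002952


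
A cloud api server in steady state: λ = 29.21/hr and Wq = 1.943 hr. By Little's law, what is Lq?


Lq = λWq = 29.21·1.943 = 56.7550

Final: 56.7550


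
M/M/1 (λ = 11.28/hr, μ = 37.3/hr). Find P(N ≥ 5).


ρ = 11.28/37.3 = 0.3024
P(N ≥ n) = ρ^n = 0.3024^5 = 0.002529

Final: 0.002529


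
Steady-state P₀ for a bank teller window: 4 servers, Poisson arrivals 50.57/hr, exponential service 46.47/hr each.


a = λ/μ = 50.57/46.47 = 1.0882; ρ = a/c = 0.2721
Σ_{k=0}^{3} a^k/k! (terms k=0..3) = 1.00000 + 1.08823 + 0.59212 + 0.21479 = 2.89514
Tail: a^4/(4!(1−ρ)) = 1.40243/(24·0.7279) = 0.08027
P₀ = 1/(2.89514 + 0.08027) = 1/2.97541 = 0.336088

Final: 0.336088


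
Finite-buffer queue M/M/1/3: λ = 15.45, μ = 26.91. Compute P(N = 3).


ρ = λ/μ = 15.45/26.91 = 0.5741
P_K = (1−ρ)ρ^K/(1−ρ^(K+1)) = (0.4259·0.189254)/(1 − 0.108657)
= 0.080596/0.891343 = 0.090421

Final: 0.090421


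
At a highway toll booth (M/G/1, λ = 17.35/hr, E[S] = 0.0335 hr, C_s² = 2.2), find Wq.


ρ = λ·E[S] = 17.35·0.0335 = 0.5812
E[S²] = E[S]²(1+C_s²) = 0.0335²·(1+2.2) = 0.003591
Wq = λ·E[S²]/(2(1−ρ)) = 17.35·0.003591/(2·0.4188) = 0.07439 hr

Final: 0.07439 hr


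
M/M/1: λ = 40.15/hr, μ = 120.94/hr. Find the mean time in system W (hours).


W = 1/(μ−λ) = 1/(120.94 − 40.15) = 1/80.79 = 0.01238 hr

Final: 0.01238 hr


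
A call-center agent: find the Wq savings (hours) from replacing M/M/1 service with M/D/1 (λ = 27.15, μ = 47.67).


ρ = 27.15/47.67 = 0.5695
Wq(M/M/1) = ρ/(μ−λ) = 0.5695/20.52 = 0.02776 hr
Wq(M/D/1) = ρ/(2(μ−λ)) = 0.01388 hr
Savings = 0.02776 − 0.01388 = 0.01388 hr

Final: 0.01388 hr


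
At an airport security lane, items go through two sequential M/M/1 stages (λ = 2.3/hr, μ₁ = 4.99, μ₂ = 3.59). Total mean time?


Each node sees arrival rate λ = 2.3/hr (tandem ⇒ throughput preserved).
W₁ = 1/(μ₁−λ) = 1/(4.99−2.3) = 0.37175 hr
W₂ = 1/(μ₂−λ) = 1/(3.59−2.3) = 0.77519 hr
W_total = W₁ + W₂ = 0.37175 + 0.77519 = 1.14694 hr

Final: 1.14694 hr


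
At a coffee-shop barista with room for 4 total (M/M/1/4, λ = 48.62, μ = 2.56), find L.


ρ = 48.62/2.56 = 18.9922
L = ρ[1 − (K+1)ρ^K + Kρ^(K+1)] / [(1−ρ)(1−ρ^(K+1))]
Numerator: 18.9922·(1 − 5·130106.788416 + 4·2471012.520618) = 175364688.814785
Denominator: (-17.9922)·(-2471011.520618) = 44458902.593616
L = 175364688.814785/44458902.593616 = 3.9444

Final: 3.9444


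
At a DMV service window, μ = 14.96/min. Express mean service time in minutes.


Mean service time = 1/μ = 1/14.96 minute = 0.06684 minute
In minutes: 0.06684 × 1 = 0.06684 min

Final: 0.06684 min


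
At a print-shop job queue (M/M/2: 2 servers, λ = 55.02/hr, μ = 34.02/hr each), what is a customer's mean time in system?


a = 1.6173; ρ = 0.8086; P₀ = 0.105802
Lq = P₀·a^c·ρ/(c!(1−ρ)²) = 3.05562
Wq = Lq/λ = 3.05562/55.02 = 0.05554 hr
W = Wq + 1/μ = 0.05554 + 0.02939 = 0.08493 hr

Final: 0.08493 hr


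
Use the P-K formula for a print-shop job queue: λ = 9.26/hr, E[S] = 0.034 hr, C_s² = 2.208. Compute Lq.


ρ = λ·E[S] = 9.26·0.034 = 0.3148
Lq = ρ²(1+C_s²)/(2(1−ρ)) = 0.09912·(1+2.208)/(2·0.6852)
= 0.09912·3.2080/1.3703 = 0.23206

Final: 0.23206


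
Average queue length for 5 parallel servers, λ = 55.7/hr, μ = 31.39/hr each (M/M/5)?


a = λ/μ = 1.7745; ρ = a/5 = 0.3549
P₀ = 0.168910
Lq = P₀·a^c·ρ / (c!·(1−ρ)²) = 0.168910·17.59217·0.3549/(120·0.41617)
= 0.02112

Final: 0.02112


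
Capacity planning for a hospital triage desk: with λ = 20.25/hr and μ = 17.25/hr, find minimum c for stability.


Stability requires cμ > λ ⇔ c > λ/μ.
λ/μ = 20.25/17.25 = 1.1739
Minimum integer c = ⌊1.1739⌋ + 1 = 2
Check: 2·17.25 = 34.50 > 20.25, while 1·17.25 = 17.25 ≤ 20.25

Final: 2 servers


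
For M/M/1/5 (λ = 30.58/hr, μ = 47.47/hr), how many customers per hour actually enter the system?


ρ = 0.6442; P_K = (1−ρ)ρ^5/(1−ρ^6) = 0.042511
λ_eff = λ(1 − P_K) = 30.58·(1 − 0.042511) = 30.58·0.957489 = 29.2800 /hr

Final: 29.2800 /hr


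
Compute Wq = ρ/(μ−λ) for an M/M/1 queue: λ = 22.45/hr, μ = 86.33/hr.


ρ = 22.45/86.33 = 0.2600
Wq = ρ/(μ−λ) = 0.2600/(86.33 − 22.45) = 0.2600/63.88 = 0.004071 hr

Final: 0.004071 hr


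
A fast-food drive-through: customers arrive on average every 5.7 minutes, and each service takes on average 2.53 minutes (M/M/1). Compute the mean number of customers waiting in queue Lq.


λ = 60/5.7 = 10.5263 /hr
μ = 60/2.53 = 23.7154 /hr
ρ = λ/μ = 10.5263/23.7154 = 0.4439
Lq = ρ²/(1−ρ) = 0.1970/0.5561 = 0.3542

Final: 0.3542


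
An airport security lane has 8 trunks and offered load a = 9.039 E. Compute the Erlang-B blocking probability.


B(c,a) = (a^c/c!) / Σ_{k=0}^{c} a^k/k!
a^8/8! = 1105.204304
Σ terms (k=0..8): 1.00000 + 9.03900 + 40.85176 + 123.08635 + 278.14439 + 502.82943 + 757.51253 + 978.16511 + 1105.20430 = 3795.832878
B = 1105.204304/3795.832878 = 0.291163

Final: 0.291163


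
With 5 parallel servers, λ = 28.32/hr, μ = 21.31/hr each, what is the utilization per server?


ρ = λ/(cμ) = 28.32/(5·21.31) = 28.32/106.55 = 0.2658

Final: 0.2658


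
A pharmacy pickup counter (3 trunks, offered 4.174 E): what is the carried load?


B(3,4.174) = 0.466064 (Erlang-B)
Carried load = a(1 − B) = 4.174·(1 − 0.466064) = 4.174·0.533936 = 2.2286 E

Final: 2.2286 Erlangs


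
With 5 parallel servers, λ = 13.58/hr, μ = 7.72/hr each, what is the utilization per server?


ρ = λ/(cμ) = 13.58/(5·7.72) = 13.58/38.60 = 0.3518

Final: 0.3518


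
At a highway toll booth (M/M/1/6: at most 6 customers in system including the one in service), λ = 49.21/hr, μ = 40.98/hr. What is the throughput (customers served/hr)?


ρ = 1.2008; P_K = (1−ρ)ρ^6/(1−ρ^7) = 0.231553
λ_eff = λ(1 − P_K) = 49.21·(1 − 0.231553) = 49.21·0.768447 = 37.8153 /hr

Final: 37.8153 /hr


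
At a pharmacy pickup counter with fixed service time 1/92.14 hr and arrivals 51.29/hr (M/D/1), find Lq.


ρ = 51.29/92.14 = 0.5567
M/D/1: Lq = ρ²/(2(1−ρ)) = 0.3099/(2·0.4433) = 0.34946

Final: 0.34946


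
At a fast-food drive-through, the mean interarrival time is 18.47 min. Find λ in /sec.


λ = 1/(interarrival time) in consistent units.
1 second = 0.0166667 min, so λ = 0.0166667/18.47 = 0.0009024 per second

Final: 0.0009024 /sec


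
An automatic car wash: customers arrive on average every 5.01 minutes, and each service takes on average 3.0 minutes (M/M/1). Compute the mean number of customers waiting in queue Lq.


λ = 60/5.01 = 11.9760 /hr
μ = 60/3.0 = 20.0000 /hr
ρ = λ/μ = 11.9760/20.0000 = 0.5988
Lq = ρ²/(1−ρ) = 0.3586/0.4012 = 0.8937

Final: 0.8937


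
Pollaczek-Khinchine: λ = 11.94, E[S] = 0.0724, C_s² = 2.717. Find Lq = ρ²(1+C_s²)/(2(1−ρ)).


ρ = λ·E[S] = 11.94·0.0724 = 0.8645
Lq = ρ²(1+C_s²)/(2(1−ρ)) = 0.7473·(1+2.717)/(2·0.1355)
= 0.7473·3.7170/0.2711 = 10.24632

Final: 10.24632


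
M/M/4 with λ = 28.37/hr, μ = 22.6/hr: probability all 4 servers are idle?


a = λ/μ = 28.37/22.6 = 1.2553; ρ = a/c = 0.3138
Σ_{k=0}^{3} a^k/k! (terms k=0..3) = 1.00000 + 1.25531 + 0.78790 + 0.32969 = 3.37290
Tail: a^4/(4!(1−ρ)) = 2.48315/(24·0.6862) = 0.15079
P₀ = 1/(3.37290 + 0.15079) = 1/3.52368 = 0.283794

Final: 0.283794


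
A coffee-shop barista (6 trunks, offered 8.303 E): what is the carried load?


B(6,8.303) = 0.405906 (Erlang-B)
Carried load = a(1 − B) = 8.303·(1 − 0.405906) = 8.303·0.594094 = 4.9328 E

Final: 4.9328 Erlangs


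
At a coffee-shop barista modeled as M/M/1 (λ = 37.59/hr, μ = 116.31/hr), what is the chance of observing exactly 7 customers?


ρ = 37.59/116.31 = 0.3232
P_n = (1−ρ)·ρ^n = (1 − 0.3232)·0.3232^7 = 0.6768·0.0003683 = 0.0002493

Final: 0.0002493


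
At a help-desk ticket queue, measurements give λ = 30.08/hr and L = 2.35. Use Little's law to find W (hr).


W = L/λ = 2.35/30.08 = 0.07813 hr

Final: 0.07813 hr


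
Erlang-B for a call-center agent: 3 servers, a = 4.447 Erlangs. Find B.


B(c,a) = (a^c/c!) / Σ_{k=0}^{c} a^k/k!
a^3/3! = 14.657170
Σ terms (k=0..3): 1.00000 + 4.44700 + 9.88790 + 14.65717 = 29.992075
B = 14.657170/29.992075 = 0.488701

Final: 0.488701


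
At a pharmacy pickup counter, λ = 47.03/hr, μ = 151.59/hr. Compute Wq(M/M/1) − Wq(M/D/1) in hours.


ρ = 47.03/151.59 = 0.3102
Wq(M/M/1) = ρ/(μ−λ) = 0.3102/104.56 = 0.002967 hr
Wq(M/D/1) = ρ/(2(μ−λ)) = 0.001484 hr
Savings = 0.002967 − 0.001484 = 0.001484 hr

Final: 0.001484 hr


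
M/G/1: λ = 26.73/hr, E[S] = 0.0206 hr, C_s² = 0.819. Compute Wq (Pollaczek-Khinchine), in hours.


ρ = λ·E[S] = 26.73·0.0206 = 0.5506
E[S²] = E[S]²(1+C_s²) = 0.0206²·(1+0.819) = 0.0007719
Wq = λ·E[S²]/(2(1−ρ)) = 26.73·0.0007719/(2·0.4494) = 0.02296 hr

Final: 0.02296 hr


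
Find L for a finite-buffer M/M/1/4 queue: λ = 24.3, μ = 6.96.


ρ = 24.3/6.96 = 3.4914
L = ρ[1 − (K+1)ρ^K + Kρ^(K+1)] / [(1−ρ)(1−ρ^(K+1))]
Numerator: 3.4914·(1 − 5·148.589505 + 4·518.782324) = 4654.643245
Denominator: (-2.4914)·(-517.782324) = 1289.992168
L = 4654.643245/1289.992168 = 3.6083

Final: 3.6083


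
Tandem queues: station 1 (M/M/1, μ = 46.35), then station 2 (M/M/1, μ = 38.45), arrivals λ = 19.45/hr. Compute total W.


Each node sees arrival rate λ = 19.45/hr (tandem ⇒ throughput preserved).
W₁ = 1/(μ₁−λ) = 1/(46.35−19.45) = 0.03717 hr
W₂ = 1/(μ₂−λ) = 1/(38.45−19.45) = 0.05263 hr
W_total = W₁ + W₂ = 0.03717 + 0.05263 = 0.08981 hr

Final: 0.08981 hr


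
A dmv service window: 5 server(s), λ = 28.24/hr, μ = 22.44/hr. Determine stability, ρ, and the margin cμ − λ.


Total capacity cμ = 5·22.44 = 112.20/hr
ρ = λ/(cμ) = 28.24/112.20 = 0.2517
Stable ⇔ ρ < 1: YES
Spare capacity = cμ − λ = 112.20 − 28.24 = 83.96/hr

Final: ρ = 0.2517; stable; margin = 83.96/hr


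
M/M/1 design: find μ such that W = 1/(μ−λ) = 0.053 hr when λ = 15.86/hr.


W = 1/(μ−λ) ⇒ μ − λ = 1/W = 1/0.053 = 18.8679
μ = λ + 1/W = 15.86 + 18.8679 = 34.7279 per hr

Final: 34.7279 /hr


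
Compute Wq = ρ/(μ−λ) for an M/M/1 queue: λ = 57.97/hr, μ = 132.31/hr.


ρ = 57.97/132.31 = 0.4381
Wq = ρ/(μ−λ) = 0.4381/(132.31 − 57.97) = 0.4381/74.34 = 0.005894 hr

Final: 0.005894 hr


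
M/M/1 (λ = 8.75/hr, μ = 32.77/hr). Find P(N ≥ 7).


ρ = 8.75/32.77 = 0.2670
P(N ≥ n) = ρ^n = 0.2670^7 = 0.00009677

Final: 0.00009677


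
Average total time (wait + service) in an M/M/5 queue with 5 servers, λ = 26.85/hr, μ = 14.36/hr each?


a = 1.8698; ρ = 0.3740; P₀ = 0.153356
Lq = P₀·a^c·ρ/(c!(1−ρ)²) = 0.02787
Wq = Lq/λ = 0.02787/26.85 = 0.001038 hr
W = Wq + 1/μ = 0.001038 + 0.06964 = 0.07068 hr

Final: 0.07068 hr


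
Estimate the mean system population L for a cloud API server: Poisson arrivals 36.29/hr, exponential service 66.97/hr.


ρ = λ/μ = 36.29/66.97 = 0.5419
L = ρ/(1−ρ) = 0.5419/(1 − 0.5419) = 0.5419/0.4581 = 1.1829

Final: 1.1829


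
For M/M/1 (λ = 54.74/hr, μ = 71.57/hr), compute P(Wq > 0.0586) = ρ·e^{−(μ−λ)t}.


ρ = 54.74/71.57 = 0.7648
P(Wq > t) = ρ·e^{−(μ−λ)t} = 0.7648·e^{−0.9862}
= 0.7648·0.372977 = 0.285270

Final: 0.285270


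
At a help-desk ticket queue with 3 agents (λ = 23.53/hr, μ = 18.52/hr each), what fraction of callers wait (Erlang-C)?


a = λ/μ = 1.2705; ρ = a/3 = 0.4235
P₀ = 0.272439 (from M/M/c formula)
C(c,a) = [a^c/(c!(1−ρ))]·P₀ = [2.05089/(6·0.5765)]·0.272439
= 0.59292·0.272439 = 0.161535

Final: 0.161535


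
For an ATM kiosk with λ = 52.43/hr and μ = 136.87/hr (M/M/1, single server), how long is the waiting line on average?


ρ = 52.43/136.87 = 0.3831
Lq = ρ²/(1−ρ) = 0.1467/0.6169 = 0.2379

Final: 0.2379


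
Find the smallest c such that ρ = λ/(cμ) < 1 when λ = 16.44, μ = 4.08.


Stability requires cμ > λ ⇔ c > λ/μ.
λ/μ = 16.44/4.08 = 4.0294
Minimum integer c = ⌊4.0294⌋ + 1 = 5
Check: 5·4.08 = 20.40 > 16.44, while 4·4.08 = 16.32 ≤ 16.44

Final: 5 servers


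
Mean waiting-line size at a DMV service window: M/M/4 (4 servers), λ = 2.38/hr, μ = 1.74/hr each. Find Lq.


a = λ/μ = 1.3678; ρ = a/4 = 0.3420
P₀ = 0.253073
Lq = P₀·a^c·ρ / (c!·(1−ρ)²) = 0.253073·3.50034·0.3420/(24·0.43302)
= 0.02915

Final: 0.02915


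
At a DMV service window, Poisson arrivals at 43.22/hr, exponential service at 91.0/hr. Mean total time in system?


W = 1/(μ−λ) = 1/(91.0 − 43.22) = 1/47.78 = 0.02093 hr

Final: 0.02093 hr


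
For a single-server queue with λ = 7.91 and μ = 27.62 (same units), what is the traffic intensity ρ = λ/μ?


ρ = λ/μ = 7.91/27.62 = 0.2864

Final: 0.2864


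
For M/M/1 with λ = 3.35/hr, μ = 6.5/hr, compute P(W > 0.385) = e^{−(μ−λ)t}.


W ~ Exponential(μ−λ) for M/M/1.
μ − λ = 6.5 − 3.35 = 3.1500
P(W > t) = e^{−(μ−λ)t} = e^{−1.2127} = 0.297378

Final: 0.297378


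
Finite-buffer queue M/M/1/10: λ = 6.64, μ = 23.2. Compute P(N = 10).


ρ = λ/μ = 6.64/23.2 = 0.2862
P_K = (1−ρ)ρ^K/(1−ρ^(K+1)) = (0.7138·0.000003688)/(1 − 0.000001056)
= 0.000002633/0.999999 = 0.000002633

Final: 0.000002633


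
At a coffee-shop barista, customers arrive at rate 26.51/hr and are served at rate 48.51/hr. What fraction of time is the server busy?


ρ = λ/μ = 26.51/48.51 = 0.5465

Final: 0.5465


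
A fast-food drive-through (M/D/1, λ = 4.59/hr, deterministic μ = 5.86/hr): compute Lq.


ρ = 4.59/5.86 = 0.7833
M/D/1: Lq = ρ²/(2(1−ρ)) = 0.6135/(2·0.2167) = 1.41545

Final: 1.41545


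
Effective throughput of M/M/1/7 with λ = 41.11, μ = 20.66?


ρ = 1.9898; P_K = (1−ρ)ρ^7/(1−ρ^8) = 0.499478
λ_eff = λ(1 − P_K) = 41.11·(1 − 0.499478) = 41.11·0.500522 = 20.5765 /hr

Final: 20.5765 /hr


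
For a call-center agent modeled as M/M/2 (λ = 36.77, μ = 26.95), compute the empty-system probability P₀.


a = λ/μ = 36.77/26.95 = 1.3644; ρ = a/c = 0.6822
Σ_{k=0}^{1} a^k/k! (terms k=0..1) = 1.00000 + 1.36438 = 2.36438
Tail: a^2/(2!(1−ρ)) = 1.86153/(2·0.3178) = 2.92867
P₀ = 1/(2.36438 + 2.92867) = 1/5.29305 = 0.188927

Final: 0.188927


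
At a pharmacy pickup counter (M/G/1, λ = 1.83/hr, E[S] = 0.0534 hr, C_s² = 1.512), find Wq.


ρ = λ·E[S] = 1.83·0.0534 = 0.09772
E[S²] = E[S]²(1+C_s²) = 0.0534²·(1+1.512) = 0.007163
Wq = λ·E[S²]/(2(1−ρ)) = 1.83·0.007163/(2·0.9023) = 0.007264 hr

Final: 0.007264 hr


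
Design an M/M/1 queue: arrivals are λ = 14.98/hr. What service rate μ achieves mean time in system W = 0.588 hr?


W = 1/(μ−λ) ⇒ μ − λ = 1/W = 1/0.588 = 1.7007
μ = λ + 1/W = 14.98 + 1.7007 = 16.6807 per hr

Final: 16.6807 /hr


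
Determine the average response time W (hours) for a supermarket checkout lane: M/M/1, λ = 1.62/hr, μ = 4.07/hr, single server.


W = 1/(μ−λ) = 1/(4.07 − 1.62) = 1/2.45 = 0.4082 hr

Final: 0.4082 hr


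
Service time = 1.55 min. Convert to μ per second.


μ = 1/(service time) in consistent units.
1 second = 0.0166667 min, so μ = 0.0166667/1.55 = 0.01075 per second

Final: 0.01075 /sec


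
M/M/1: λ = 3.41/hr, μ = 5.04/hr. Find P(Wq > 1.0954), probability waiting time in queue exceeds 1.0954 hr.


ρ = 3.41/5.04 = 0.6766
P(Wq > t) = ρ·e^{−(μ−λ)t} = 0.6766·e^{−1.7855}
= 0.6766·0.167713 = 0.113472

Final: 0.113472


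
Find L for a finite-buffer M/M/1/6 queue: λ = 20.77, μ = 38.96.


ρ = 20.77/38.96 = 0.5331
L = ρ[1 − (K+1)ρ^K + Kρ^(K+1)] / [(1−ρ)(1−ρ^(K+1))]
Numerator: 0.5331·(1 − 7·0.022956 + 6·0.012238) = 0.486589
Denominator: (0.4669)·(0.987762) = 0.461175
L = 0.486589/0.461175 = 1.0551

Final: 1.0551


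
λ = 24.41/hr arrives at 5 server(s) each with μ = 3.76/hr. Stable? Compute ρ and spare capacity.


Total capacity cμ = 5·3.76 = 18.80/hr
ρ = λ/(cμ) = 24.41/18.80 = 1.2984
Stable ⇔ ρ < 1: NO
Spare capacity = cμ − λ = 18.80 − 24.41 = -5.61/hr

Final: ρ = 1.2984; unstable; margin = -5.61/hr


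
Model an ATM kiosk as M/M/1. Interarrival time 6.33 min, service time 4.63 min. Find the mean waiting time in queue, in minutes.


λ = 60/6.33 = 9.4787 /hr
μ = 60/4.63 = 12.9590 /hr
ρ = λ/μ = 9.4787/12.9590 = 0.7314
Wq = ρ/(μ−λ) = 0.7314/(12.9590−9.4787) = 0.21017 hr
In minutes: 0.21017·60 = 12.610 min

Final: 12.610 min


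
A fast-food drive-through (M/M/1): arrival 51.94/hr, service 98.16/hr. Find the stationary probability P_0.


ρ = 51.94/98.16 = 0.5291
P_n = (1−ρ)·ρ^n = (1 − 0.5291)·0.5291^0 = 0.4709·1.000000 = 0.470864

Final: 0.470864


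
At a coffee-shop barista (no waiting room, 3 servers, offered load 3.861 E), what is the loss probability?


B(c,a) = (a^c/c!) / Σ_{k=0}^{c} a^k/k!
a^3/3! = 9.592861
Σ terms (k=0..3): 1.00000 + 3.86100 + 7.45366 + 9.59286 = 21.907522
B = 9.592861/21.907522 = 0.437880

Final: 0.437880


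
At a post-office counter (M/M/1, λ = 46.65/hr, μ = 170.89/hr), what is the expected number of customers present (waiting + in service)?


ρ = λ/μ = 46.65/170.89 = 0.2730
L = ρ/(1−ρ) = 0.2730/(1 − 0.2730) = 0.2730/0.7270 = 0.3755

Final: 0.3755


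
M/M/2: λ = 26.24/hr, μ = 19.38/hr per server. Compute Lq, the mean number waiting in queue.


a = λ/μ = 1.3540; ρ = a/2 = 0.6770
P₀ = 0.192615
Lq = P₀·a^c·ρ / (c!·(1−ρ)²) = 0.192615·1.83324·0.6770/(2·0.10434)
= 1.14557

Final: 1.14557


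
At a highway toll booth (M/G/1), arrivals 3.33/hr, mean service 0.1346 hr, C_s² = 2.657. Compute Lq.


ρ = λ·E[S] = 3.33·0.1346 = 0.4482
Lq = ρ²(1+C_s²)/(2(1−ρ)) = 0.2009·(1+2.657)/(2·0.5518)
= 0.2009·3.6570/1.1036 = 0.66574

Final: 0.66574


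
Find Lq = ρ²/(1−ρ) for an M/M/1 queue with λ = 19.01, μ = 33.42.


ρ = 19.01/33.42 = 0.5688
Lq = ρ²/(1−ρ) = 0.3236/0.4312 = 0.7504

Final: 0.7504


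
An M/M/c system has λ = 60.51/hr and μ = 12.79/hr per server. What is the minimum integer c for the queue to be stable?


Stability requires cμ > λ ⇔ c > λ/μ.
λ/μ = 60.51/12.79 = 4.7310
Minimum integer c = ⌊4.7310⌋ + 1 = 5
Check: 5·12.79 = 63.95 > 60.51, while 4·12.79 = 51.16 ≤ 60.51

Final: 5 servers


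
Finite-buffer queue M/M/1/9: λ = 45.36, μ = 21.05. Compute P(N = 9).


ρ = λ/μ = 45.36/21.05 = 2.1549
P_K = (1−ρ)ρ^K/(1−ρ^(K+1)) = (-1.1549·1001.817264)/(1 − 2158.785325)
= -1156.968061/-2157.785325 = 0.536183

Final: 0.536183


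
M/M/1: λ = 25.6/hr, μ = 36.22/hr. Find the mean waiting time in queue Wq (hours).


ρ = 25.6/36.22 = 0.7068
Wq = ρ/(μ−λ) = 0.7068/(36.22 − 25.6) = 0.7068/10.62 = 0.06655 hr

Final: 0.06655 hr


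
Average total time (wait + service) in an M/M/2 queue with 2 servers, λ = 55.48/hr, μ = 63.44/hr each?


a = 0.8745; ρ = 0.4373; P₀ = 0.391533
Lq = P₀·a^c·ρ/(c!(1−ρ)²) = 0.20674
Wq = Lq/λ = 0.20674/55.48 = 0.003726 hr
W = Wq + 1/μ = 0.003726 + 0.01576 = 0.01949 hr

Final: 0.01949 hr


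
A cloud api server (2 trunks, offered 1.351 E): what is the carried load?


B(2,1.351) = 0.279630 (Erlang-B)
Carried load = a(1 − B) = 1.351·(1 − 0.279630) = 1.351·0.720370 = 0.9732 E

Final: 0.9732 Erlangs


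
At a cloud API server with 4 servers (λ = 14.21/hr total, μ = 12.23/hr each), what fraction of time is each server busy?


ρ = λ/(cμ) = 14.21/(4·12.23) = 14.21/48.92 = 0.2905

Final: 0.2905


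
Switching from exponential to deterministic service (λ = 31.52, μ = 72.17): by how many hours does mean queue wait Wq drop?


ρ = 31.52/72.17 = 0.4367
Wq(M/M/1) = ρ/(μ−λ) = 0.4367/40.65 = 0.01074 hr
Wq(M/D/1) = ρ/(2(μ−λ)) = 0.005372 hr
Savings = 0.01074 − 0.005372 = 0.005372 hr

Final: 0.005372 hr


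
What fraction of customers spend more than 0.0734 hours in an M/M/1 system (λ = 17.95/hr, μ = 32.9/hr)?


W ~ Exponential(μ−λ) for M/M/1.
μ − λ = 32.9 − 17.95 = 14.9500
P(W > t) = e^{−(μ−λ)t} = e^{−1.0973} = 0.333761

Final: 0.333761


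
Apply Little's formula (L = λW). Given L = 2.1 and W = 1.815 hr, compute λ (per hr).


λ = L/W = 2.1/1.815 = 1.1570 /hr

Final: 1.1570 /hr


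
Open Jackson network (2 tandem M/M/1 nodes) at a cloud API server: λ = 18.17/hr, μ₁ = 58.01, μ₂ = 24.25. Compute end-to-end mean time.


Each node sees arrival rate λ = 18.17/hr (tandem ⇒ throughput preserved).
W₁ = 1/(μ₁−λ) = 1/(58.01−18.17) = 0.02510 hr
W₂ = 1/(μ₂−λ) = 1/(24.25−18.17) = 0.16447 hr
W_total = W₁ + W₂ = 0.02510 + 0.16447 = 0.18957 hr

Final: 0.18957 hr


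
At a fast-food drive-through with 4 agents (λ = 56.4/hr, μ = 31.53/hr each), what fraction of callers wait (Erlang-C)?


a = λ/μ = 1.7888; ρ = a/4 = 0.4472
P₀ = 0.163553 (from M/M/c formula)
C(c,a) = [a^c/(c!(1−ρ))]·P₀ = [10.23813/(24·0.5528)]·0.163553
= 0.77168·0.163553 = 0.126210

Final: 0.126210


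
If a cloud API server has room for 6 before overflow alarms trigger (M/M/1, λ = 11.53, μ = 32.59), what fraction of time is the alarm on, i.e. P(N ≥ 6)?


ρ = 11.53/32.59 = 0.3538
P(N ≥ n) = ρ^n = 0.3538^6 = 0.001961

Final: 0.001961


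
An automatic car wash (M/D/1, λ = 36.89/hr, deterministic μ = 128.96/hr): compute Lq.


ρ = 36.89/128.96 = 0.2861
M/D/1: Lq = ρ²/(2(1−ρ)) = 0.08183/(2·0.7139) = 0.05731

Final: 0.05731


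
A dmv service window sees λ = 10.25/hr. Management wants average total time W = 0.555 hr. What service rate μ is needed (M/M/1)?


W = 1/(μ−λ) ⇒ μ − λ = 1/W = 1/0.555 = 1.8018
μ = λ + 1/W = 10.25 + 1.8018 = 12.0518 per hr

Final: 12.0518 /hr


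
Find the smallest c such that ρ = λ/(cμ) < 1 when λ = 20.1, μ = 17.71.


Stability requires cμ > λ ⇔ c > λ/μ.
λ/μ = 20.1/17.71 = 1.1350
Minimum integer c = ⌊1.1350⌋ + 1 = 2
Check: 2·17.71 = 35.42 > 20.1, while 1·17.71 = 17.71 ≤ 20.1

Final: 2 servers


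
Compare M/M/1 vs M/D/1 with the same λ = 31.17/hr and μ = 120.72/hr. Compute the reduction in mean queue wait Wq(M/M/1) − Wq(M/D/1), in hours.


ρ = 31.17/120.72 = 0.2582
Wq(M/M/1) = ρ/(μ−λ) = 0.2582/89.55 = 0.002883 hr
Wq(M/D/1) = ρ/(2(μ−λ)) = 0.001442 hr
Savings = 0.002883 − 0.001442 = 0.001442 hr

Final: 0.001442 hr


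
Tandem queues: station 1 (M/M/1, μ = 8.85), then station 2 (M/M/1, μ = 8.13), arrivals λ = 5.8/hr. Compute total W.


Each node sees arrival rate λ = 5.8/hr (tandem ⇒ throughput preserved).
W₁ = 1/(μ₁−λ) = 1/(8.85−5.8) = 0.32787 hr
W₂ = 1/(μ₂−λ) = 1/(8.13−5.8) = 0.42918 hr
W_total = W₁ + W₂ = 0.32787 + 0.42918 = 0.75705 hr

Final: 0.75705 hr


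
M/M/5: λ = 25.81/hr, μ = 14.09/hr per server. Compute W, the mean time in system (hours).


a = 1.8318; ρ = 0.3664; P₀ = 0.159379
Lq = P₀·a^c·ρ/(c!(1−ρ)²) = 0.02500
Wq = Lq/λ = 0.02500/25.81 = 0.0009684 hr
W = Wq + 1/μ = 0.0009684 + 0.07097 = 0.07194 hr

Final: 0.07194 hr


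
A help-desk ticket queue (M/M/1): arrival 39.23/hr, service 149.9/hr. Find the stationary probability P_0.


ρ = 39.23/149.9 = 0.2617
P_n = (1−ρ)·ρ^n = (1 − 0.2617)·0.2617^0 = 0.7383·1.000000 = 0.738292

Final: 0.738292


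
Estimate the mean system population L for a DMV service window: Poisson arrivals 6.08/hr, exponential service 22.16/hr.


ρ = λ/μ = 6.08/22.16 = 0.2744
L = ρ/(1−ρ) = 0.2744/(1 − 0.2744) = 0.2744/0.7256 = 0.3781

Final: 0.3781


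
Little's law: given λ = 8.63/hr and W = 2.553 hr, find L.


L = λW = 8.63·2.553 = 22.0324

Final: 22.0324


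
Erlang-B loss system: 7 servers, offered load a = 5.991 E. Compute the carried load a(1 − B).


B(7,5.991) = 0.184469 (Erlang-B)
Carried load = a(1 − B) = 5.991·(1 − 0.184469) = 5.991·0.815531 = 4.8858 E

Final: 4.8858 Erlangs


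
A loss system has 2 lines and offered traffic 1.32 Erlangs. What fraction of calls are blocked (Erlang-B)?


B(c,a) = (a^c/c!) / Σ_{k=0}^{c} a^k/k!
a^2/2! = 0.871200
Σ terms (k=0..2): 1.00000 + 1.32000 + 0.87120 = 3.191200
B = 0.871200/3.191200 = 0.273001

Final: 0.273001


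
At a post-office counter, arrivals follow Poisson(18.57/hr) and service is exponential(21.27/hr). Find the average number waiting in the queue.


ρ = 18.57/21.27 = 0.8731
Lq = ρ²/(1−ρ) = 0.7622/0.1269 = 6.0047

Final: 6.0047


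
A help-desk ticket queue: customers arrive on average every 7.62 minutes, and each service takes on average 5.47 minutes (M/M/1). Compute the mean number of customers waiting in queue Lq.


λ = 60/7.62 = 7.8740 /hr
μ = 60/5.47 = 10.9689 /hr
ρ = λ/μ = 7.8740/10.9689 = 0.7178
Lq = ρ²/(1−ρ) = 0.5153/0.2822 = 1.8263

Final: 1.8263


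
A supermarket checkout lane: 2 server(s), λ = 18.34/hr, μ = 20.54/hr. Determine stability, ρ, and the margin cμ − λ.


Total capacity cμ = 2·20.54 = 41.08/hr
ρ = λ/(cμ) = 18.34/41.08 = 0.4464
Stable ⇔ ρ < 1: YES
Spare capacity = cμ − λ = 41.08 − 18.34 = 22.74/hr

Final: ρ = 0.4464; stable; margin = 22.74/hr


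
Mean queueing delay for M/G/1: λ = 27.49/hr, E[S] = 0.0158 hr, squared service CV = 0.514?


ρ = λ·E[S] = 27.49·0.0158 = 0.4343
E[S²] = E[S]²(1+C_s²) = 0.0158²·(1+0.514) = 0.0003780
Wq = λ·E[S²]/(2(1−ρ)) = 27.49·0.0003780/(2·0.5657) = 0.009184 hr

Final: 0.009184 hr


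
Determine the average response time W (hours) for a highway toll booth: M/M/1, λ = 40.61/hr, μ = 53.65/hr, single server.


W = 1/(μ−λ) = 1/(53.65 − 40.61) = 1/13.04 = 0.07669 hr

Final: 0.07669 hr


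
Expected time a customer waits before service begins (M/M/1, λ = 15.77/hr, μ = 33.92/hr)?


ρ = 15.77/33.92 = 0.4649
Wq = ρ/(μ−λ) = 0.4649/(33.92 − 15.77) = 0.4649/18.15 = 0.02562 hr

Final: 0.02562 hr


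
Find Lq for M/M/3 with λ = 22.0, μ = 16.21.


a = λ/μ = 1.3572; ρ = a/3 = 0.4524
P₀ = 0.247585
Lq = P₀·a^c·ρ / (c!·(1−ρ)²) = 0.247585·2.49988·0.4524/(6·0.29987)
= 0.15562

Final: 0.15562


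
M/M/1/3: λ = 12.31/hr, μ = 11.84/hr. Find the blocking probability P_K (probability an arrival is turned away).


ρ = λ/μ = 12.31/11.84 = 1.0397
P_K = (1−ρ)ρ^K/(1−ρ^(K+1)) = (-0.03970·1.123878)/(1 − 1.168491)
= -0.044613/-0.168491 = 0.264782

Final: 0.264782


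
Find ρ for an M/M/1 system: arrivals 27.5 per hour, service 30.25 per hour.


ρ = λ/μ = 27.5/30.25 = 0.9091

Final: 0.9091


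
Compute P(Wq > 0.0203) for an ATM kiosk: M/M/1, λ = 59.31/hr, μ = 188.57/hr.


ρ = 59.31/188.57 = 0.3145
P(Wq > t) = ρ·e^{−(μ−λ)t} = 0.3145·e^{−2.6240}
= 0.3145·0.072514 = 0.022807

Final: 0.022807


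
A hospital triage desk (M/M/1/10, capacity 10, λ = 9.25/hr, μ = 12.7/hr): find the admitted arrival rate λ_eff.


ρ = 0.7283; P_K = (1−ρ)ρ^10/(1−ρ^11) = 0.011773
λ_eff = λ(1 − P_K) = 9.25·(1 − 0.011773) = 9.25·0.988227 = 9.1411 /hr

Final: 9.1411 /hr


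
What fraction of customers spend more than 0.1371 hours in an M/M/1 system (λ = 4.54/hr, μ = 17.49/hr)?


W ~ Exponential(μ−λ) for M/M/1.
μ − λ = 17.49 − 4.54 = 12.9500
P(W > t) = e^{−(μ−λ)t} = e^{−1.7754} = 0.169408

Final: 0.169408


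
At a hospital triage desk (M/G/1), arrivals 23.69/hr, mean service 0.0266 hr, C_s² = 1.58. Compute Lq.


ρ = λ·E[S] = 23.69·0.0266 = 0.6302
Lq = ρ²(1+C_s²)/(2(1−ρ)) = 0.3971·(1+1.58)/(2·0.3698)
= 0.3971·2.5800/0.7397 = 1.38504

Final: 1.38504


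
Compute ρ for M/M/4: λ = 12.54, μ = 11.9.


ρ = λ/(cμ) = 12.54/(4·11.9) = 12.54/47.60 = 0.2634

Final: 0.2634


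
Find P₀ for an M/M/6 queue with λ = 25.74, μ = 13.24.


a = λ/μ = 25.74/13.24 = 1.9441; ρ = a/c = 0.3240
Σ_{k=0}^{5} a^k/k! (terms k=0..5) = 1.00000 + 1.94411 + 1.88978 + 1.22465 + 0.59521 + 0.23143 = 6.88518
Tail: a^6/(6!(1−ρ)) = 53.99125/(720·0.6760) = 0.11093
P₀ = 1/(6.88518 + 0.11093) = 1/6.99611 = 0.142937

Final: 0.142937


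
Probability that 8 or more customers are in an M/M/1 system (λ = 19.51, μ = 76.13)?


ρ = 19.51/76.13 = 0.2563
P(N ≥ n) = ρ^n = 0.2563^8 = 0.00001860

Final: 0.00001860


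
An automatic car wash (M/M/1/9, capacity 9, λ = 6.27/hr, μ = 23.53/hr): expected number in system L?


ρ = 6.27/23.53 = 0.2665
L = ρ[1 − (K+1)ρ^K + Kρ^(K+1)] / [(1−ρ)(1−ρ^(K+1))]
Numerator: 0.2665·(1 − 10·0.000006773 + 9·0.000001805) = 0.266455
Denominator: (0.7335)·(0.999998) = 0.733530
L = 0.266455/0.733530 = 0.3632

Final: 0.3632


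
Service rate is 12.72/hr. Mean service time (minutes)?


Mean service time = 1/μ = 1/12.72 hour = 0.07862 hour
In minutes: 0.07862 × 60 = 4.7170 min

Final: 4.7170 min


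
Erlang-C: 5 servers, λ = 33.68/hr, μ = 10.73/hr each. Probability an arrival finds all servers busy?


a = λ/μ = 3.1389; ρ = a/5 = 0.6278
P₀ = 0.039864 (from M/M/c formula)
C(c,a) = [a^c/(c!(1−ρ))]·P₀ = [304.69253/(120·0.3722)]·0.039864
= 6.82138·0.039864 = 0.271927

Final: 0.271927


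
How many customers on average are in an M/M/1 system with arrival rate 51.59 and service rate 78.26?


ρ = λ/μ = 51.59/78.26 = 0.6592
L = ρ/(1−ρ) = 0.6592/(1 − 0.6592) = 0.6592/0.3408 = 1.9344

Final: 1.9344


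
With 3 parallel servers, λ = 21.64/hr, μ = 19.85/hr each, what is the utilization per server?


ρ = λ/(cμ) = 21.64/(3·19.85) = 21.64/59.55 = 0.3634

Final: 0.3634


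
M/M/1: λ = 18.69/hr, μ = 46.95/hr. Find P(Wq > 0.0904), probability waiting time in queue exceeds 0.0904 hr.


ρ = 18.69/46.95 = 0.3981
P(Wq > t) = ρ·e^{−(μ−λ)t} = 0.3981·e^{−2.5547}
= 0.3981·0.077715 = 0.030937

Final: 0.030937


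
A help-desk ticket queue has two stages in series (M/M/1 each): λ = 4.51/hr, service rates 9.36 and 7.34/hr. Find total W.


Each node sees arrival rate λ = 4.51/hr (tandem ⇒ throughput preserved).
W₁ = 1/(μ₁−λ) = 1/(9.36−4.51) = 0.20619 hr
W₂ = 1/(μ₂−λ) = 1/(7.34−4.51) = 0.35336 hr
W_total = W₁ + W₂ = 0.20619 + 0.35336 = 0.55954 hr

Final: 0.55954 hr


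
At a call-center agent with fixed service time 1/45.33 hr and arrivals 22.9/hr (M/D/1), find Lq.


ρ = 22.9/45.33 = 0.5052
M/D/1: Lq = ρ²/(2(1−ρ)) = 0.2552/(2·0.4948) = 0.25788

Final: 0.25788


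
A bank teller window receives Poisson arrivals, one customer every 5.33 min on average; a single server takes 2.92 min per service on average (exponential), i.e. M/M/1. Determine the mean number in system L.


λ = 60/5.33 = 11.2570 /hr
μ = 60/2.92 = 20.5479 /hr
ρ = λ/μ = 11.2570/20.5479 = 0.5478
L = ρ/(1−ρ) = 0.5478/0.4522 = 1.2116

Final: 1.2116


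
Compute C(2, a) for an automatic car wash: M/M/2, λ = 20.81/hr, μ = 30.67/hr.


a = λ/μ = 0.6785; ρ = a/2 = 0.3393
P₀ = 0.493366 (from M/M/c formula)
C(c,a) = [a^c/(c!(1−ρ))]·P₀ = [0.46038/(2·0.6607)]·0.493366
= 0.34838·0.493366 = 0.171879

Final: 0.171879


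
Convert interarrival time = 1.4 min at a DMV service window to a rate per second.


λ = 1/(interarrival time) in consistent units.
1 second = 0.0166667 min, so λ = 0.0166667/1.4 = 0.01190 per second

Final: 0.01190 /sec


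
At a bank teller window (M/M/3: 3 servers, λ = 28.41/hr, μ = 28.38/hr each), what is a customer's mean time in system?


a = 1.0011; ρ = 0.3337; P₀ = 0.363235
Lq = P₀·a^c·ρ/(c!(1−ρ)²) = 0.04564
Wq = Lq/λ = 0.04564/28.41 = 0.001607 hr
W = Wq + 1/μ = 0.001607 + 0.03524 = 0.03684 hr

Final: 0.03684 hr


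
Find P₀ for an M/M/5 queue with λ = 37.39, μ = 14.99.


a = λ/μ = 37.39/14.99 = 2.4943; ρ = a/c = 0.4989
Σ_{k=0}^{4} a^k/k! (terms k=0..4) = 1.00000 + 2.49433 + 3.11084 + 2.58649 + 1.61289 = 10.80454
Tail: a^5/(5!(1−ρ)) = 96.55375/(120·0.5011) = 1.60559
P₀ = 1/(10.80454 + 1.60559) = 1/12.41013 = 0.080579

Final: 0.080579
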